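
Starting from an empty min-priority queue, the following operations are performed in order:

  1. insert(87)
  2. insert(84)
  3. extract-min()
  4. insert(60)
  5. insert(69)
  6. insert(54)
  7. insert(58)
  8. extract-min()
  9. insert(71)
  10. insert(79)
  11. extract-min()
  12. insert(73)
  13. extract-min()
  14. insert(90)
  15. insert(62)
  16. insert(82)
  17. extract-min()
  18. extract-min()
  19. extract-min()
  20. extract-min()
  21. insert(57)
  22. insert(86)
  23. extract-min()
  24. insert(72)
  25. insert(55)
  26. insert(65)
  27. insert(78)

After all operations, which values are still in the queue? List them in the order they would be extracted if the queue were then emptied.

insert 87 → {87}
insert 84 → {84, 87}
extract-min → 84; now {87}
insert 60 → {60, 87}
insert 69 → {60, 69, 87}
insert 54 → {54, 60, 69, 87}
insert 58 → {54, 58, 60, 69, 87}
extract-min → 54; now {58, 60, 69, 87}
insert 71 → {58, 60, 69, 71, 87}
insert 79 → {58, 60, 69, 71, 79, 87}
extract-min → 58; now {60, 69, 71, 79, 87}
insert 73 → {60, 69, 71, 73, 79, 87}
extract-min → 60; now {69, 71, 73, 79, 87}
insert 90 → {69, 71, 73, 79, 87, 90}
insert 62 → {62, 69, 71, 73, 79, 87, 90}
insert 82 → {62, 69, 71, 73, 79, 82, 87, 90}
extract-min → 62; now {69, 71, 73, 79, 82, 87, 90}
extract-min → 69; now {71, 73, 79, 82, 87, 90}
extract-min → 71; now {73, 79, 82, 87, 90}
extract-min → 73; now {79, 82, 87, 90}
insert 57 → {57, 79, 82, 87, 90}
insert 86 → {57, 79, 82, 86, 87, 90}
extract-min → 57; now {79, 82, 86, 87, 90}
insert 72 → {72, 79, 82, 86, 87, 90}
insert 55 → {55, 72, 79, 82, 86, 87, 90}
insert 65 → {55, 65, 72, 79, 82, 86, 87, 90}
insert 78 → {55, 65, 72, 78, 79, 82, 86, 87, 90}

[55, 65, 72, 78, 79, 82, 86, 87, 90]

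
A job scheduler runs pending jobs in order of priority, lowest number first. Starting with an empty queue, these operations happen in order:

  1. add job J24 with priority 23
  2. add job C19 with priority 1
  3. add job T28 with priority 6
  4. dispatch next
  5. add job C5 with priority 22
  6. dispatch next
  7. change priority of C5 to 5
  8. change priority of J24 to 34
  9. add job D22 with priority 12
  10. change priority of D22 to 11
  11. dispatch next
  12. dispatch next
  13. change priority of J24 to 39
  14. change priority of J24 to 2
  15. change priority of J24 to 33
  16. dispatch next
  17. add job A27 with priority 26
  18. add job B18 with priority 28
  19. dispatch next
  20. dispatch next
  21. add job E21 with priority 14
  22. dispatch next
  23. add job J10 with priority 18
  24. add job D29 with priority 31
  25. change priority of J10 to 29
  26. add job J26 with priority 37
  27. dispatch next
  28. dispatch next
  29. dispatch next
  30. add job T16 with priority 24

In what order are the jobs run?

C19 → T28 → C5 → D22 → J24 → A27 → B18 → E21 → J10 → D29 → J26

add J24 (priority 23) → {J24:23}
add C19 (priority 1) → {C19:1, J24:23}
add T28 (priority 6) → {C19:1, T28:6, J24:23}
dispatch next → C19; now {T28:6, J24:23}
add C5 (priority 22) → {T28:6, C5:22, J24:23}
dispatch next → T28; now {C5:22, J24:23}
update C5 to priority 5 → {C5:5, J24:23}
update J24 to priority 34 → {C5:5, J24:34}
add D22 (priority 12) → {C5:5, D22:12, J24:34}
update D22 to priority 11 → {C5:5, D22:11, J24:34}
dispatch next → C5; now {D22:11, J24:34}
dispatch next → D22; now {J24:34}
update J24 to priority 39 → {J24:39}
update J24 to priority 2 → {J24:2}
update J24 to priority 33 → {J24:33}
dispatch next → J24; now {}
add A27 (priority 26) → {A27:26}
add B18 (priority 28) → {A27:26, B18:28}
dispatch next → A27; now {B18:28}
dispatch next → B18; now {}
add E21 (priority 14) → {E21:14}
dispatch next → E21; now {}
add J10 (priority 18) → {J10:18}
add D29 (priority 31) → {J10:18, D29:31}
update J10 to priority 29 → {J10:29, D29:31}
add J26 (priority 37) → {J10:29, D29:31, J26:37}
dispatch next → J10; now {D29:31, J26:37}
dispatch next → D29; now {J26:37}
dispatch next → J26; now {}
add T16 (priority 24) → {T16:24}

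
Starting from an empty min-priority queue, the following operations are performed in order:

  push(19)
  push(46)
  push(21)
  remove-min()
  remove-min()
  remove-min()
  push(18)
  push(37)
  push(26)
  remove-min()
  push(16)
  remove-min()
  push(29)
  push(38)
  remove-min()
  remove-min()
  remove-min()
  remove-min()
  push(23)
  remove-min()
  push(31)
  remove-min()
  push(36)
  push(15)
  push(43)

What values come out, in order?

insert 19 → {19}
insert 46 → {19, 46}
insert 21 → {19, 21, 46}
remove-min → 19; now {21, 46}
remove-min → 21; now {46}
remove-min → 46; now {}
insert 18 → {18}
insert 37 → {18, 37}
insert 26 → {18, 26, 37}
remove-min → 18; now {26, 37}
insert 16 → {16, 26, 37}
remove-min → 16; now {26, 37}
insert 29 → {26, 29, 37}
insert 38 → {26, 29, 37, 38}
remove-min → 26; now {29, 37, 38}
remove-min → 29; now {37, 38}
remove-min → 37; now {38}
remove-min → 38; now {}
insert 23 → {23}
remove-min → 23; now {}
insert 31 → {31}
remove-min → 31; now {}
insert 36 → {36}
insert 15 → {15, 36}
insert 43 → {15, 36, 43}

19, 21, 46, 18, 16, 26, 29, 37, 38, 23, 31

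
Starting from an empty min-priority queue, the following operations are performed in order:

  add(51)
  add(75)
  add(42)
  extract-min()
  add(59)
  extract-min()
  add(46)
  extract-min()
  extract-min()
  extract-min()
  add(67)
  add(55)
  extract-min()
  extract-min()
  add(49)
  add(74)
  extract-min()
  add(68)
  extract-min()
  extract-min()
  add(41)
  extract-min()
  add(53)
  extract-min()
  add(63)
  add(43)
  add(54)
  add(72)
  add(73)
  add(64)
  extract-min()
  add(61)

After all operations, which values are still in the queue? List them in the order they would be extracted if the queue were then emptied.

54, 61, 63, 64, 72, 73

insert 51 → {51}
insert 75 → {51, 75}
insert 42 → {42, 51, 75}
extract-min → 42; now {51, 75}
insert 59 → {51, 59, 75}
extract-min → 51; now {59, 75}
insert 46 → {46, 59, 75}
extract-min → 46; now {59, 75}
extract-min → 59; now {75}
extract-min → 75; now {}
insert 67 → {67}
insert 55 → {55, 67}
extract-min → 55; now {67}
extract-min → 67; now {}
insert 49 → {49}
insert 74 → {49, 74}
extract-min → 49; now {74}
insert 68 → {68, 74}
extract-min → 68; now {74}
extract-min → 74; now {}
insert 41 → {41}
extract-min → 41; now {}
insert 53 → {53}
extract-min → 53; now {}
insert 63 → {63}
insert 43 → {43, 63}
insert 54 → {43, 54, 63}
insert 72 → {43, 54, 63, 72}
insert 73 → {43, 54, 63, 72, 73}
insert 64 → {43, 54, 63, 64, 72, 73}
extract-min → 43; now {54, 63, 64, 72, 73}
insert 61 → {54, 61, 63, 64, 72, 73}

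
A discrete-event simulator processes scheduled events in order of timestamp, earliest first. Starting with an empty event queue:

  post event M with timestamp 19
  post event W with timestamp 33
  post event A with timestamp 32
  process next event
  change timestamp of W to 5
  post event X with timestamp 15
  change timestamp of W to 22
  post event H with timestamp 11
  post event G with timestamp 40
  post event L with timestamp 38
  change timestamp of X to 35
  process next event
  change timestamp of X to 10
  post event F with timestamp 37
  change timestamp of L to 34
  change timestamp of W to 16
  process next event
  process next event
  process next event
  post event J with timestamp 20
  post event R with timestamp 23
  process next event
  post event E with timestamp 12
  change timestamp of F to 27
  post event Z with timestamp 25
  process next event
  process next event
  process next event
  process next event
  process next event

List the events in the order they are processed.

add M (timestamp 19) → {M:19}
add W (timestamp 33) → {M:19, W:33}
add A (timestamp 32) → {M:19, A:32, W:33}
process next event → M; now {A:32, W:33}
update W to timestamp 5 → {W:5, A:32}
add X (timestamp 15) → {W:5, X:15, A:32}
update W to timestamp 22 → {X:15, W:22, A:32}
add H (timestamp 11) → {H:11, X:15, W:22, A:32}
add G (timestamp 40) → {H:11, X:15, W:22, A:32, G:40}
add L (timestamp 38) → {H:11, X:15, W:22, A:32, L:38, G:40}
update X to timestamp 35 → {H:11, W:22, A:32, X:35, L:38, G:40}
process next event → H; now {W:22, A:32, X:35, L:38, G:40}
update X to timestamp 10 → {X:10, W:22, A:32, L:38, G:40}
add F (timestamp 37) → {X:10, W:22, A:32, F:37, L:38, G:40}
update L to timestamp 34 → {X:10, W:22, A:32, L:34, F:37, G:40}
update W to timestamp 16 → {X:10, W:16, A:32, L:34, F:37, G:40}
process next event → X; now {W:16, A:32, L:34, F:37, G:40}
process next event → W; now {A:32, L:34, F:37, G:40}
process next event → A; now {L:34, F:37, G:40}
add J (timestamp 20) → {J:20, L:34, F:37, G:40}
add R (timestamp 23) → {J:20, R:23, L:34, F:37, G:40}
process next event → J; now {R:23, L:34, F:37, G:40}
add E (timestamp 12) → {E:12, R:23, L:34, F:37, G:40}
update F to timestamp 27 → {E:12, R:23, F:27, L:34, G:40}
add Z (timestamp 25) → {E:12, R:23, Z:25, F:27, L:34, G:40}
process next event → E; now {R:23, Z:25, F:27, L:34, G:40}
process next event → R; now {Z:25, F:27, L:34, G:40}
process next event → Z; now {F:27, L:34, G:40}
process next event → F; now {L:34, G:40}
process next event → L; now {G:40}

M, H, X, W, A, J, E, R, Z, F, L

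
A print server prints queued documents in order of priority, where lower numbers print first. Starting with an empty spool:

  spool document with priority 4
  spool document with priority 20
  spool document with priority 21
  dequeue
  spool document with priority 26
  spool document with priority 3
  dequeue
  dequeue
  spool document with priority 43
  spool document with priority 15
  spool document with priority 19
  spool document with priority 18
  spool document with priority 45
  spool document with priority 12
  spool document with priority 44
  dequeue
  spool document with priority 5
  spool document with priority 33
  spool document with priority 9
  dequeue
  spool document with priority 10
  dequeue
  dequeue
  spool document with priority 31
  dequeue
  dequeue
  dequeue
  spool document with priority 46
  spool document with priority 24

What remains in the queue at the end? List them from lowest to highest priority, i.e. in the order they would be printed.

21 → 24 → 26 → 31 → 33 → 43 → 44 → 45 → 46

insert 4 → {4}
insert 20 → {4, 20}
insert 21 → {4, 20, 21}
dequeue → 4; now {20, 21}
insert 26 → {20, 21, 26}
insert 3 → {3, 20, 21, 26}
dequeue → 3; now {20, 21, 26}
dequeue → 20; now {21, 26}
insert 43 → {21, 26, 43}
insert 15 → {15, 21, 26, 43}
insert 19 → {15, 19, 21, 26, 43}
insert 18 → {15, 18, 19, 21, 26, 43}
insert 45 → {15, 18, 19, 21, 26, 43, 45}
insert 12 → {12, 15, 18, 19, 21, 26, 43, 45}
insert 44 → {12, 15, 18, 19, 21, 26, 43, 44, 45}
dequeue → 12; now {15, 18, 19, 21, 26, 43, 44, 45}
insert 5 → {5, 15, 18, 19, 21, 26, 43, 44, 45}
insert 33 → {5, 15, 18, 19, 21, 26, 33, 43, 44, 45}
insert 9 → {5, 9, 15, 18, 19, 21, 26, 33, 43, 44, 45}
dequeue → 5; now {9, 15, 18, 19, 21, 26, 33, 43, 44, 45}
insert 10 → {9, 10, 15, 18, 19, 21, 26, 33, 43, 44, 45}
dequeue → 9; now {10, 15, 18, 19, 21, 26, 33, 43, 44, 45}
dequeue → 10; now {15, 18, 19, 21, 26, 33, 43, 44, 45}
insert 31 → {15, 18, 19, 21, 26, 31, 33, 43, 44, 45}
dequeue → 15; now {18, 19, 21, 26, 31, 33, 43, 44, 45}
dequeue → 18; now {19, 21, 26, 31, 33, 43, 44, 45}
dequeue → 19; now {21, 26, 31, 33, 43, 44, 45}
insert 46 → {21, 26, 31, 33, 43, 44, 45, 46}
insert 24 → {21, 24, 26, 31, 33, 43, 44, 45, 46}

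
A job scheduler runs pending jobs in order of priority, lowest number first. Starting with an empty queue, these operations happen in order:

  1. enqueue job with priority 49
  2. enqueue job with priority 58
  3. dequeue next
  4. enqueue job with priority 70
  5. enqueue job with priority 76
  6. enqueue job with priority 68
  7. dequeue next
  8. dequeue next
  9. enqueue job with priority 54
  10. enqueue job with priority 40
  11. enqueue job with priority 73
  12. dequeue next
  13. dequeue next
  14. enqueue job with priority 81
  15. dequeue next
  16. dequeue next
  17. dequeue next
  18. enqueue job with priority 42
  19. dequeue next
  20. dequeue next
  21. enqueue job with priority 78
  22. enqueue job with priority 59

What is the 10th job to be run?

81

insert 49 → {49}
insert 58 → {49, 58}
dequeue next → 49; now {58}
insert 70 → {58, 70}
insert 76 → {58, 70, 76}
insert 68 → {58, 68, 70, 76}
dequeue next → 58; now {68, 70, 76}
dequeue next → 68; now {70, 76}
insert 54 → {54, 70, 76}
insert 40 → {40, 54, 70, 76}
insert 73 → {40, 54, 70, 73, 76}
dequeue next → 40; now {54, 70, 73, 76}
dequeue next → 54; now {70, 73, 76}
insert 81 → {70, 73, 76, 81}
dequeue next → 70; now {73, 76, 81}
dequeue next → 73; now {76, 81}
dequeue next → 76; now {81}
insert 42 → {42, 81}
dequeue next → 42; now {81}
dequeue next → 81; now {}
insert 78 → {78}
insert 59 → {59, 78}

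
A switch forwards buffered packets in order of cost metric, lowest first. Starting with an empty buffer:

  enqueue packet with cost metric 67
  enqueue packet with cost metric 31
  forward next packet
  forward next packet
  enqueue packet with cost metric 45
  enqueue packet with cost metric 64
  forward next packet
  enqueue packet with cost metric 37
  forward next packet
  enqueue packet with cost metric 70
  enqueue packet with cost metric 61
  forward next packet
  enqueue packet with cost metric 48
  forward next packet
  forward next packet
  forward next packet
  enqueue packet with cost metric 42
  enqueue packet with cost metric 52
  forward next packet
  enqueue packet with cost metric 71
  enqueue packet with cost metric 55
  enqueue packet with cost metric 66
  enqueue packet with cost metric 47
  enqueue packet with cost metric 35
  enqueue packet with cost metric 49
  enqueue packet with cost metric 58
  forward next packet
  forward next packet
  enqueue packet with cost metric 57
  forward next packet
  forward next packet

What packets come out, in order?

insert 67 → {67}
insert 31 → {31, 67}
forward next packet → 31; now {67}
forward next packet → 67; now {}
insert 45 → {45}
insert 64 → {45, 64}
forward next packet → 45; now {64}
insert 37 → {37, 64}
forward next packet → 37; now {64}
insert 70 → {64, 70}
insert 61 → {61, 64, 70}
forward next packet → 61; now {64, 70}
insert 48 → {48, 64, 70}
forward next packet → 48; now {64, 70}
forward next packet → 64; now {70}
forward next packet → 70; now {}
insert 42 → {42}
insert 52 → {42, 52}
forward next packet → 42; now {52}
insert 71 → {52, 71}
insert 55 → {52, 55, 71}
insert 66 → {52, 55, 66, 71}
insert 47 → {47, 52, 55, 66, 71}
insert 35 → {35, 47, 52, 55, 66, 71}
insert 49 → {35, 47, 49, 52, 55, 66, 71}
insert 58 → {35, 47, 49, 52, 55, 58, 66, 71}
forward next packet → 35; now {47, 49, 52, 55, 58, 66, 71}
forward next packet → 47; now {49, 52, 55, 58, 66, 71}
insert 57 → {49, 52, 55, 57, 58, 66, 71}
forward next packet → 49; now {52, 55, 57, 58, 66, 71}
forward next packet → 52; now {55, 57, 58, 66, 71}

31 → 67 → 45 → 37 → 61 → 48 → 64 → 70 → 42 → 35 → 47 → 49 → 52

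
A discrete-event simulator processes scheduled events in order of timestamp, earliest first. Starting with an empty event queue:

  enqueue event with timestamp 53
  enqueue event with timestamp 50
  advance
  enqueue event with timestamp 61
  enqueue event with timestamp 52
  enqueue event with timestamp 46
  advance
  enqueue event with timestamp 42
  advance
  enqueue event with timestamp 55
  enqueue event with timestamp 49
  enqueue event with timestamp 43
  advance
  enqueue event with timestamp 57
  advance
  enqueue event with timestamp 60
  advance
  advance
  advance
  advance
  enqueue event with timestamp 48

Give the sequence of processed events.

insert 53 → {53}
insert 50 → {50, 53}
advance → 50; now {53}
insert 61 → {53, 61}
insert 52 → {52, 53, 61}
insert 46 → {46, 52, 53, 61}
advance → 46; now {52, 53, 61}
insert 42 → {42, 52, 53, 61}
advance → 42; now {52, 53, 61}
insert 55 → {52, 53, 55, 61}
insert 49 → {49, 52, 53, 55, 61}
insert 43 → {43, 49, 52, 53, 55, 61}
advance → 43; now {49, 52, 53, 55, 61}
insert 57 → {49, 52, 53, 55, 57, 61}
advance → 49; now {52, 53, 55, 57, 61}
insert 60 → {52, 53, 55, 57, 60, 61}
advance → 52; now {53, 55, 57, 60, 61}
advance → 53; now {55, 57, 60, 61}
advance → 55; now {57, 60, 61}
advance → 57; now {60, 61}
insert 48 → {48, 60, 61}

50 → 46 → 42 → 43 → 49 → 52 → 53 → 55 → 57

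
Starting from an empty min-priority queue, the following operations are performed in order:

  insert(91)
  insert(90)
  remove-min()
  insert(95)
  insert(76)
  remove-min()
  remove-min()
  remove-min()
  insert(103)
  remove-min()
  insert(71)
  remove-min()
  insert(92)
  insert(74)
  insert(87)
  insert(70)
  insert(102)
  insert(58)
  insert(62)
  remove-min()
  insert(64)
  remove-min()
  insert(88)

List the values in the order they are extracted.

insert 91 → {91}
insert 90 → {90, 91}
remove-min → 90; now {91}
insert 95 → {91, 95}
insert 76 → {76, 91, 95}
remove-min → 76; now {91, 95}
remove-min → 91; now {95}
remove-min → 95; now {}
insert 103 → {103}
remove-min → 103; now {}
insert 71 → {71}
remove-min → 71; now {}
insert 92 → {92}
insert 74 → {74, 92}
insert 87 → {74, 87, 92}
insert 70 → {70, 74, 87, 92}
insert 102 → {70, 74, 87, 92, 102}
insert 58 → {58, 70, 74, 87, 92, 102}
insert 62 → {58, 62, 70, 74, 87, 92, 102}
remove-min → 58; now {62, 70, 74, 87, 92, 102}
insert 64 → {62, 64, 70, 74, 87, 92, 102}
remove-min → 62; now {64, 70, 74, 87, 92, 102}
insert 88 → {64, 70, 74, 87, 88, 92, 102}

90, 76, 91, 95, 103, 71, 58, 62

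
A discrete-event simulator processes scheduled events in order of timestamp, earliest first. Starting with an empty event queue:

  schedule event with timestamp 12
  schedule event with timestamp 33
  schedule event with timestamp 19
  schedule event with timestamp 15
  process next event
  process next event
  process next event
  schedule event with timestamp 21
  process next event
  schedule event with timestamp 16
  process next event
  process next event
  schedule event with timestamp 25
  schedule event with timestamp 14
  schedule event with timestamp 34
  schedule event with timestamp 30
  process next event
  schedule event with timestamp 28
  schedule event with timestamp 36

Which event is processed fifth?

16

insert 12 → {12}
insert 33 → {12, 33}
insert 19 → {12, 19, 33}
insert 15 → {12, 15, 19, 33}
process next event → 12; now {15, 19, 33}
process next event → 15; now {19, 33}
process next event → 19; now {33}
insert 21 → {21, 33}
process next event → 21; now {33}
insert 16 → {16, 33}
process next event → 16; now {33}
process next event → 33; now {}
insert 25 → {25}
insert 14 → {14, 25}
insert 34 → {14, 25, 34}
insert 30 → {14, 25, 30, 34}
process next event → 14; now {25, 30, 34}
insert 28 → {25, 28, 30, 34}
insert 36 → {25, 28, 30, 34, 36}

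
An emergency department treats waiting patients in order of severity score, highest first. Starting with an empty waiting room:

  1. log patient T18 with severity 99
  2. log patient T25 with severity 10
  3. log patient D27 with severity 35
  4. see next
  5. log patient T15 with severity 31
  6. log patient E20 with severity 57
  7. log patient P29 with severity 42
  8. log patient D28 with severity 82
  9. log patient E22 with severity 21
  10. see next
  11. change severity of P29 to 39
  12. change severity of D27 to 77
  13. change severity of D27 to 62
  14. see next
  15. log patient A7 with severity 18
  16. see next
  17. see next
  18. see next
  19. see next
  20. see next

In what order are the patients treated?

T18 → D28 → D27 → E20 → P29 → T15 → E22 → A7

add T18 (severity 99) → {T18:99}
add T25 (severity 10) → {T18:99, T25:10}
add D27 (severity 35) → {T18:99, D27:35, T25:10}
see next → T18; now {D27:35, T25:10}
add T15 (severity 31) → {D27:35, T15:31, T25:10}
add E20 (severity 57) → {E20:57, D27:35, T15:31, T25:10}
add P29 (severity 42) → {E20:57, P29:42, D27:35, T15:31, T25:10}
add D28 (severity 82) → {D28:82, E20:57, P29:42, D27:35, T15:31, T25:10}
add E22 (severity 21) → {D28:82, E20:57, P29:42, D27:35, T15:31, E22:21, T25:10}
see next → D28; now {E20:57, P29:42, D27:35, T15:31, E22:21, T25:10}
update P29 to severity 39 → {E20:57, P29:39, D27:35, T15:31, E22:21, T25:10}
update D27 to severity 77 → {D27:77, E20:57, P29:39, T15:31, E22:21, T25:10}
update D27 to severity 62 → {D27:62, E20:57, P29:39, T15:31, E22:21, T25:10}
see next → D27; now {E20:57, P29:39, T15:31, E22:21, T25:10}
add A7 (severity 18) → {E20:57, P29:39, T15:31, E22:21, A7:18, T25:10}
see next → E20; now {P29:39, T15:31, E22:21, A7:18, T25:10}
see next → P29; now {T15:31, E22:21, A7:18, T25:10}
see next → T15; now {E22:21, A7:18, T25:10}
see next → E22; now {A7:18, T25:10}
see next → A7; now {T25:10}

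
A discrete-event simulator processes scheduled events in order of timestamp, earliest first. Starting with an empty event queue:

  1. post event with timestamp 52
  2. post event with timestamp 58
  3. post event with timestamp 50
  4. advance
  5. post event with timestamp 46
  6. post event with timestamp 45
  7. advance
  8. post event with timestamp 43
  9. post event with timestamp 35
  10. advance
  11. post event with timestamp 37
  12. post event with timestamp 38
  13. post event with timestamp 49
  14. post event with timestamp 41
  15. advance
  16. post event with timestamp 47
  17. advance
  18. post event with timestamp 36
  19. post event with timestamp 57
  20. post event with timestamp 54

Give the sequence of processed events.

insert 52 → {52}
insert 58 → {52, 58}
insert 50 → {50, 52, 58}
advance → 50; now {52, 58}
insert 46 → {46, 52, 58}
insert 45 → {45, 46, 52, 58}
advance → 45; now {46, 52, 58}
insert 43 → {43, 46, 52, 58}
insert 35 → {35, 43, 46, 52, 58}
advance → 35; now {43, 46, 52, 58}
insert 37 → {37, 43, 46, 52, 58}
insert 38 → {37, 38, 43, 46, 52, 58}
insert 49 → {37, 38, 43, 46, 49, 52, 58}
insert 41 → {37, 38, 41, 43, 46, 49, 52, 58}
advance → 37; now {38, 41, 43, 46, 49, 52, 58}
insert 47 → {38, 41, 43, 46, 47, 49, 52, 58}
advance → 38; now {41, 43, 46, 47, 49, 52, 58}
insert 36 → {36, 41, 43, 46, 47, 49, 52, 58}
insert 57 → {36, 41, 43, 46, 47, 49, 52, 57, 58}
insert 54 → {36, 41, 43, 46, 47, 49, 52, 54, 57, 58}

50 → 45 → 35 → 37 → 38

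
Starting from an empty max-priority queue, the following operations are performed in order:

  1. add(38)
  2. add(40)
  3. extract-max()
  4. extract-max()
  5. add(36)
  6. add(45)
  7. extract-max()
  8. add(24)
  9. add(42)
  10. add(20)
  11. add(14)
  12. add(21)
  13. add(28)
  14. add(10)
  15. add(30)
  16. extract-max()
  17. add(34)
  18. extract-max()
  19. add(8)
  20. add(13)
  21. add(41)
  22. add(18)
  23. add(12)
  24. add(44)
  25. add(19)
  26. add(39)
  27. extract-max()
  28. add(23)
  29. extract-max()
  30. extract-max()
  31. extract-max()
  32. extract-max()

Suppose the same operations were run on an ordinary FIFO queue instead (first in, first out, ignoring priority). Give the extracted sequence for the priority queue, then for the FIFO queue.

priority queue: 40 → 38 → 45 → 42 → 36 → 44 → 41 → 39 → 34 → 30; FIFO queue: 38, 40, 36, 45, 24, 42, 20, 14, 21, 28

insert 38 → {38}
insert 40 → {40, 38}
extract-max → 40; now {38}
extract-max → 38; now {}
insert 36 → {36}
insert 45 → {45, 36}
extract-max → 45; now {36}
insert 24 → {36, 24}
insert 42 → {42, 36, 24}
insert 20 → {42, 36, 24, 20}
insert 14 → {42, 36, 24, 20, 14}
insert 21 → {42, 36, 24, 21, 20, 14}
insert 28 → {42, 36, 28, 24, 21, 20, 14}
insert 10 → {42, 36, 28, 24, 21, 20, 14, 10}
insert 30 → {42, 36, 30, 28, 24, 21, 20, 14, 10}
extract-max → 42; now {36, 30, 28, 24, 21, 20, 14, 10}
insert 34 → {36, 34, 30, 28, 24, 21, 20, 14, 10}
extract-max → 36; now {34, 30, 28, 24, 21, 20, 14, 10}
insert 8 → {34, 30, 28, 24, 21, 20, 14, 10, 8}
insert 13 → {34, 30, 28, 24, 21, 20, 14, 13, 10, 8}
insert 41 → {41, 34, 30, 28, 24, 21, 20, 14, 13, 10, 8}
insert 18 → {41, 34, 30, 28, 24, 21, 20, 18, 14, 13, 10, 8}
insert 12 → {41, 34, 30, 28, 24, 21, 20, 18, 14, 13, 12, 10, 8}
insert 44 → {44, 41, 34, 30, 28, 24, 21, 20, 18, 14, 13, 12, 10, 8}
insert 19 → {44, 41, 34, 30, 28, 24, 21, 20, 19, 18, 14, 13, 12, 10, 8}
insert 39 → {44, 41, 39, 34, 30, 28, 24, 21, 20, 19, 18, 14, 13, 12, 10, 8}
extract-max → 44; now {41, 39, 34, 30, 28, 24, 21, 20, 19, 18, 14, 13, 12, 10, 8}
insert 23 → {41, 39, 34, 30, 28, 24, 23, 21, 20, 19, 18, 14, 13, 12, 10, 8}
extract-max → 41; now {39, 34, 30, 28, 24, 23, 21, 20, 19, 18, 14, 13, 12, 10, 8}
extract-max → 39; now {34, 30, 28, 24, 23, 21, 20, 19, 18, 14, 13, 12, 10, 8}
extract-max → 34; now {30, 28, 24, 23, 21, 20, 19, 18, 14, 13, 12, 10, 8}
extract-max → 30; now {28, 24, 23, 21, 20, 19, 18, 14, 13, 12, 10, 8}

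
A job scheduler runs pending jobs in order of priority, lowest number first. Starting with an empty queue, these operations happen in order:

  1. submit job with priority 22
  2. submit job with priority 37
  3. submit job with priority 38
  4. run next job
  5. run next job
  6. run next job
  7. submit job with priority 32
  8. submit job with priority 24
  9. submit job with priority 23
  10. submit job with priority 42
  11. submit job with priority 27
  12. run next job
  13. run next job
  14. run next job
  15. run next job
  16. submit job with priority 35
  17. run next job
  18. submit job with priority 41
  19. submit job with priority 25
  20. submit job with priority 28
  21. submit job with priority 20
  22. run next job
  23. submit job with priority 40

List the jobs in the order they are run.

22, 37, 38, 23, 24, 27, 32, 35, 20

insert 22 → {22}
insert 37 → {22, 37}
insert 38 → {22, 37, 38}
run next job → 22; now {37, 38}
run next job → 37; now {38}
run next job → 38; now {}
insert 32 → {32}
insert 24 → {24, 32}
insert 23 → {23, 24, 32}
insert 42 → {23, 24, 32, 42}
insert 27 → {23, 24, 27, 32, 42}
run next job → 23; now {24, 27, 32, 42}
run next job → 24; now {27, 32, 42}
run next job → 27; now {32, 42}
run next job → 32; now {42}
insert 35 → {35, 42}
run next job → 35; now {42}
insert 41 → {41, 42}
insert 25 → {25, 41, 42}
insert 28 → {25, 28, 41, 42}
insert 20 → {20, 25, 28, 41, 42}
run next job → 20; now {25, 28, 41, 42}
insert 40 → {25, 28, 40, 41, 42}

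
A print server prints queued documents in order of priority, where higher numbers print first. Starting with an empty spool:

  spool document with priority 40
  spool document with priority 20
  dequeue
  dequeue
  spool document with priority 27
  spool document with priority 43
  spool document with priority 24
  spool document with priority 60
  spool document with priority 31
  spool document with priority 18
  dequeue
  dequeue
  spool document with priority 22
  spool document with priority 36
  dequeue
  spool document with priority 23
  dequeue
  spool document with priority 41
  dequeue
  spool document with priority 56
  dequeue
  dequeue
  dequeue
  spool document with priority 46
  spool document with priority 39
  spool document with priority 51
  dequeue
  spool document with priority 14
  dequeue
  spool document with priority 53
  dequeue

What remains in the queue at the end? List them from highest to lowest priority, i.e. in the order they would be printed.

39, 23, 22, 18, 14

insert 40 → {40}
insert 20 → {40, 20}
dequeue → 40; now {20}
dequeue → 20; now {}
insert 27 → {27}
insert 43 → {43, 27}
insert 24 → {43, 27, 24}
insert 60 → {60, 43, 27, 24}
insert 31 → {60, 43, 31, 27, 24}
insert 18 → {60, 43, 31, 27, 24, 18}
dequeue → 60; now {43, 31, 27, 24, 18}
dequeue → 43; now {31, 27, 24, 18}
insert 22 → {31, 27, 24, 22, 18}
insert 36 → {36, 31, 27, 24, 22, 18}
dequeue → 36; now {31, 27, 24, 22, 18}
insert 23 → {31, 27, 24, 23, 22, 18}
dequeue → 31; now {27, 24, 23, 22, 18}
insert 41 → {41, 27, 24, 23, 22, 18}
dequeue → 41; now {27, 24, 23, 22, 18}
insert 56 → {56, 27, 24, 23, 22, 18}
dequeue → 56; now {27, 24, 23, 22, 18}
dequeue → 27; now {24, 23, 22, 18}
dequeue → 24; now {23, 22, 18}
insert 46 → {46, 23, 22, 18}
insert 39 → {46, 39, 23, 22, 18}
insert 51 → {51, 46, 39, 23, 22, 18}
dequeue → 51; now {46, 39, 23, 22, 18}
insert 14 → {46, 39, 23, 22, 18, 14}
dequeue → 46; now {39, 23, 22, 18, 14}
insert 53 → {53, 39, 23, 22, 18, 14}
dequeue → 53; now {39, 23, 22, 18, 14}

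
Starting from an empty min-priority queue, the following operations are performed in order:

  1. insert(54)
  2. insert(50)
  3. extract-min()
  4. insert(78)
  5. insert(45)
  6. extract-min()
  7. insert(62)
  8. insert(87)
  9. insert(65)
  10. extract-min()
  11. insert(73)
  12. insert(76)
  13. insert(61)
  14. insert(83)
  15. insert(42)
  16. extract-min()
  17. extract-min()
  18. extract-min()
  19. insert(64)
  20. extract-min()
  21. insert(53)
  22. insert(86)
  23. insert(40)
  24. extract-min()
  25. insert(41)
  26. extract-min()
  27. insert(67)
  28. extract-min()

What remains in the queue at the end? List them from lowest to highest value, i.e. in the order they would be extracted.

65 → 67 → 73 → 76 → 78 → 83 → 86 → 87

insert 54 → {54}
insert 50 → {50, 54}
extract-min → 50; now {54}
insert 78 → {54, 78}
insert 45 → {45, 54, 78}
extract-min → 45; now {54, 78}
insert 62 → {54, 62, 78}
insert 87 → {54, 62, 78, 87}
insert 65 → {54, 62, 65, 78, 87}
extract-min → 54; now {62, 65, 78, 87}
insert 73 → {62, 65, 73, 78, 87}
insert 76 → {62, 65, 73, 76, 78, 87}
insert 61 → {61, 62, 65, 73, 76, 78, 87}
insert 83 → {61, 62, 65, 73, 76, 78, 83, 87}
insert 42 → {42, 61, 62, 65, 73, 76, 78, 83, 87}
extract-min → 42; now {61, 62, 65, 73, 76, 78, 83, 87}
extract-min → 61; now {62, 65, 73, 76, 78, 83, 87}
extract-min → 62; now {65, 73, 76, 78, 83, 87}
insert 64 → {64, 65, 73, 76, 78, 83, 87}
extract-min → 64; now {65, 73, 76, 78, 83, 87}
insert 53 → {53, 65, 73, 76, 78, 83, 87}
insert 86 → {53, 65, 73, 76, 78, 83, 86, 87}
insert 40 → {40, 53, 65, 73, 76, 78, 83, 86, 87}
extract-min → 40; now {53, 65, 73, 76, 78, 83, 86, 87}
insert 41 → {41, 53, 65, 73, 76, 78, 83, 86, 87}
extract-min → 41; now {53, 65, 73, 76, 78, 83, 86, 87}
insert 67 → {53, 65, 67, 73, 76, 78, 83, 86, 87}
extract-min → 53; now {65, 67, 73, 76, 78, 83, 86, 87}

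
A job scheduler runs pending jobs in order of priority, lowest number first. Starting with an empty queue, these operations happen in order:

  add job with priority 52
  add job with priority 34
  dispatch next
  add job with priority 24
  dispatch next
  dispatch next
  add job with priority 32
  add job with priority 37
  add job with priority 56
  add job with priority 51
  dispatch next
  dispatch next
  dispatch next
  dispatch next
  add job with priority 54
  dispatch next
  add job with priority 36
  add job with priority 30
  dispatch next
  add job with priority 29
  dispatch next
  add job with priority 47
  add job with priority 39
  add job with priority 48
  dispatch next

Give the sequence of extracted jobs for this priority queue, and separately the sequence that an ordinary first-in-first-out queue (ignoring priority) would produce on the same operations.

insert 52 → {52}
insert 34 → {34, 52}
dispatch next → 34; now {52}
insert 24 → {24, 52}
dispatch next → 24; now {52}
dispatch next → 52; now {}
insert 32 → {32}
insert 37 → {32, 37}
insert 56 → {32, 37, 56}
insert 51 → {32, 37, 51, 56}
dispatch next → 32; now {37, 51, 56}
dispatch next → 37; now {51, 56}
dispatch next → 51; now {56}
dispatch next → 56; now {}
insert 54 → {54}
dispatch next → 54; now {}
insert 36 → {36}
insert 30 → {30, 36}
dispatch next → 30; now {36}
insert 29 → {29, 36}
dispatch next → 29; now {36}
insert 47 → {36, 47}
insert 39 → {36, 39, 47}
insert 48 → {36, 39, 47, 48}
dispatch next → 36; now {39, 47, 48}

priority queue: 34 → 24 → 52 → 32 → 37 → 51 → 56 → 54 → 30 → 29 → 36; FIFO queue: [52, 34, 24, 32, 37, 56, 51, 54, 36, 30, 29]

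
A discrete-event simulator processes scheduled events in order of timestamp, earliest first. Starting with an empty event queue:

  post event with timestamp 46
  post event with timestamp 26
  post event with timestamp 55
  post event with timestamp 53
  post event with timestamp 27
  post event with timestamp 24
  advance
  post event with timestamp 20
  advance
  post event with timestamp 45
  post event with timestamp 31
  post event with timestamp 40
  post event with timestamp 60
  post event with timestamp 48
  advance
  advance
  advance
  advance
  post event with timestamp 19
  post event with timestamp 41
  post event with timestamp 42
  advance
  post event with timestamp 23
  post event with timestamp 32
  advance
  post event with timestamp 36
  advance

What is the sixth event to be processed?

40

insert 46 → {46}
insert 26 → {26, 46}
insert 55 → {26, 46, 55}
insert 53 → {26, 46, 53, 55}
insert 27 → {26, 27, 46, 53, 55}
insert 24 → {24, 26, 27, 46, 53, 55}
advance → 24; now {26, 27, 46, 53, 55}
insert 20 → {20, 26, 27, 46, 53, 55}
advance → 20; now {26, 27, 46, 53, 55}
insert 45 → {26, 27, 45, 46, 53, 55}
insert 31 → {26, 27, 31, 45, 46, 53, 55}
insert 40 → {26, 27, 31, 40, 45, 46, 53, 55}
insert 60 → {26, 27, 31, 40, 45, 46, 53, 55, 60}
insert 48 → {26, 27, 31, 40, 45, 46, 48, 53, 55, 60}
advance → 26; now {27, 31, 40, 45, 46, 48, 53, 55, 60}
advance → 27; now {31, 40, 45, 46, 48, 53, 55, 60}
advance → 31; now {40, 45, 46, 48, 53, 55, 60}
advance → 40; now {45, 46, 48, 53, 55, 60}
insert 19 → {19, 45, 46, 48, 53, 55, 60}
insert 41 → {19, 41, 45, 46, 48, 53, 55, 60}
insert 42 → {19, 41, 42, 45, 46, 48, 53, 55, 60}
advance → 19; now {41, 42, 45, 46, 48, 53, 55, 60}
insert 23 → {23, 41, 42, 45, 46, 48, 53, 55, 60}
insert 32 → {23, 32, 41, 42, 45, 46, 48, 53, 55, 60}
advance → 23; now {32, 41, 42, 45, 46, 48, 53, 55, 60}
insert 36 → {32, 36, 41, 42, 45, 46, 48, 53, 55, 60}
advance → 32; now {36, 41, 42, 45, 46, 48, 53, 55, 60}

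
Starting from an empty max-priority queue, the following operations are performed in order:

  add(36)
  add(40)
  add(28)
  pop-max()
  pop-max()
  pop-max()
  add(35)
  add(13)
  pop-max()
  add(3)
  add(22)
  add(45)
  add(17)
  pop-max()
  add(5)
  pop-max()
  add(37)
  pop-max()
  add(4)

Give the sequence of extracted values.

insert 36 → {36}
insert 40 → {40, 36}
insert 28 → {40, 36, 28}
pop-max → 40; now {36, 28}
pop-max → 36; now {28}
pop-max → 28; now {}
insert 35 → {35}
insert 13 → {35, 13}
pop-max → 35; now {13}
insert 3 → {13, 3}
insert 22 → {22, 13, 3}
insert 45 → {45, 22, 13, 3}
insert 17 → {45, 22, 17, 13, 3}
pop-max → 45; now {22, 17, 13, 3}
insert 5 → {22, 17, 13, 5, 3}
pop-max → 22; now {17, 13, 5, 3}
insert 37 → {37, 17, 13, 5, 3}
pop-max → 37; now {17, 13, 5, 3}
insert 4 → {17, 13, 5, 4, 3}

40, 36, 28, 35, 45, 22, 37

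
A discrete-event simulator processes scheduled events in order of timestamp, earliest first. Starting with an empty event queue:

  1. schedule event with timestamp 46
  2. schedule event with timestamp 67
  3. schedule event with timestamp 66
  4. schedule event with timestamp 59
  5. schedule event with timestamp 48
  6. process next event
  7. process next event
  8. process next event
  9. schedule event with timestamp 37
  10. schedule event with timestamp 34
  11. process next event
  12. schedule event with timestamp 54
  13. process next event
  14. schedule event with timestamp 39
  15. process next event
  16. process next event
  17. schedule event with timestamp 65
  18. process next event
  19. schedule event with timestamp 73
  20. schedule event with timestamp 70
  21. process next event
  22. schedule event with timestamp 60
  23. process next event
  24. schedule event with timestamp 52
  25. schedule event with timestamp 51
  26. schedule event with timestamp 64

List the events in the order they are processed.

insert 46 → {46}
insert 67 → {46, 67}
insert 66 → {46, 66, 67}
insert 59 → {46, 59, 66, 67}
insert 48 → {46, 48, 59, 66, 67}
process next event → 46; now {48, 59, 66, 67}
process next event → 48; now {59, 66, 67}
process next event → 59; now {66, 67}
insert 37 → {37, 66, 67}
insert 34 → {34, 37, 66, 67}
process next event → 34; now {37, 66, 67}
insert 54 → {37, 54, 66, 67}
process next event → 37; now {54, 66, 67}
insert 39 → {39, 54, 66, 67}
process next event → 39; now {54, 66, 67}
process next event → 54; now {66, 67}
insert 65 → {65, 66, 67}
process next event → 65; now {66, 67}
insert 73 → {66, 67, 73}
insert 70 → {66, 67, 70, 73}
process next event → 66; now {67, 70, 73}
insert 60 → {60, 67, 70, 73}
process next event → 60; now {67, 70, 73}
insert 52 → {52, 67, 70, 73}
insert 51 → {51, 52, 67, 70, 73}
insert 64 → {51, 52, 64, 67, 70, 73}

46, 48, 59, 34, 37, 39, 54, 65, 66, 60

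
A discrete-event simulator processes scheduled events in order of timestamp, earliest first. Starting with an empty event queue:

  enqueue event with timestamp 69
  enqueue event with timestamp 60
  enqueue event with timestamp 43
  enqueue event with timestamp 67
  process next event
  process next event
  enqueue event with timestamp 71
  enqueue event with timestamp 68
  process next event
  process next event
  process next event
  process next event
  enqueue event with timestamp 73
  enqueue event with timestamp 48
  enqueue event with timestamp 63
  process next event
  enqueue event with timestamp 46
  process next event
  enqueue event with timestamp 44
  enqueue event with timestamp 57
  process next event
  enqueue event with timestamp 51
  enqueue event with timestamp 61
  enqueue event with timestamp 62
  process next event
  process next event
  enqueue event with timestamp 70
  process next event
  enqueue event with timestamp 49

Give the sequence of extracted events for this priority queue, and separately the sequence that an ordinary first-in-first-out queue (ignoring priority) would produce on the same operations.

priority queue: 43, 60, 67, 68, 69, 71, 48, 46, 44, 51, 57, 61; FIFO queue: 69, 60, 43, 67, 71, 68, 73, 48, 63, 46, 44, 57

insert 69 → {69}
insert 60 → {60, 69}
insert 43 → {43, 60, 69}
insert 67 → {43, 60, 67, 69}
process next event → 43; now {60, 67, 69}
process next event → 60; now {67, 69}
insert 71 → {67, 69, 71}
insert 68 → {67, 68, 69, 71}
process next event → 67; now {68, 69, 71}
process next event → 68; now {69, 71}
process next event → 69; now {71}
process next event → 71; now {}
insert 73 → {73}
insert 48 → {48, 73}
insert 63 → {48, 63, 73}
process next event → 48; now {63, 73}
insert 46 → {46, 63, 73}
process next event → 46; now {63, 73}
insert 44 → {44, 63, 73}
insert 57 → {44, 57, 63, 73}
process next event → 44; now {57, 63, 73}
insert 51 → {51, 57, 63, 73}
insert 61 → {51, 57, 61, 63, 73}
insert 62 → {51, 57, 61, 62, 63, 73}
process next event → 51; now {57, 61, 62, 63, 73}
process next event → 57; now {61, 62, 63, 73}
insert 70 → {61, 62, 63, 70, 73}
process next event → 61; now {62, 63, 70, 73}
insert 49 → {49, 62, 63, 70, 73}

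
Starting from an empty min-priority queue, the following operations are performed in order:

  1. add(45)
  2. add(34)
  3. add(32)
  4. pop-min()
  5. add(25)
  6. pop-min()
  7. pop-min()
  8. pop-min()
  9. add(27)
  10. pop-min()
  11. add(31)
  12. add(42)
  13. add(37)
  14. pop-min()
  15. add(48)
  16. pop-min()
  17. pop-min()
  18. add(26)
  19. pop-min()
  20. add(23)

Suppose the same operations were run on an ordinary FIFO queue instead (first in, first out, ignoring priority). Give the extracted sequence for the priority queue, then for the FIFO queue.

priority queue: 32, 25, 34, 45, 27, 31, 37, 42, 26; FIFO queue: 45 → 34 → 32 → 25 → 27 → 31 → 42 → 37 → 48

insert 45 → {45}
insert 34 → {34, 45}
insert 32 → {32, 34, 45}
pop-min → 32; now {34, 45}
insert 25 → {25, 34, 45}
pop-min → 25; now {34, 45}
pop-min → 34; now {45}
pop-min → 45; now {}
insert 27 → {27}
pop-min → 27; now {}
insert 31 → {31}
insert 42 → {31, 42}
insert 37 → {31, 37, 42}
pop-min → 31; now {37, 42}
insert 48 → {37, 42, 48}
pop-min → 37; now {42, 48}
pop-min → 42; now {48}
insert 26 → {26, 48}
pop-min → 26; now {48}
insert 23 → {23, 48}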